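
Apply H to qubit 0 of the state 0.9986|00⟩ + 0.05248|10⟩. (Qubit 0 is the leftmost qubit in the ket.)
0.7432|00⟩ + 0.669|10⟩

H on qubit 0 mixes each pair of kets that differ only in qubit 0: amplitudes (a, b) of (|…0…⟩, |…1…⟩) become ((a + b)/√2, (a − b)/√2). Kets absent from the input have amplitude 0.
(|00⟩, |10⟩): (a, b) = (0.9986, 0.05248) → (0.7432, 0.669)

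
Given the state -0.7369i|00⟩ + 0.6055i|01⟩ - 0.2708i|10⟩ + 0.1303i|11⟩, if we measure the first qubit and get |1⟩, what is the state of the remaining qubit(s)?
-0.9011i|0⟩ + 0.4336i|1⟩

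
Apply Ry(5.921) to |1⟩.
-0.1801|0⟩ - 0.9836|1⟩

Ry(5.921) = [[cos(θ/2), −sin(θ/2)], [sin(θ/2), cos(θ/2)]]; θ = 5.921, cos(θ/2) ≈ -0.983647, sin(θ/2) ≈ 0.180104.
With a = amp(|0⟩) = 0 and b = amp(|1⟩) = 1:
new amp(|0⟩) = (-0.983647)·a + (-0.180104)·b = -0.1801
new amp(|1⟩) = (0.180104)·a + (-0.983647)·b = -0.9836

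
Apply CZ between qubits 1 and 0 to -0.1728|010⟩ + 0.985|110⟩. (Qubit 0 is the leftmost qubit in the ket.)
-0.1728|010⟩ - 0.985|110⟩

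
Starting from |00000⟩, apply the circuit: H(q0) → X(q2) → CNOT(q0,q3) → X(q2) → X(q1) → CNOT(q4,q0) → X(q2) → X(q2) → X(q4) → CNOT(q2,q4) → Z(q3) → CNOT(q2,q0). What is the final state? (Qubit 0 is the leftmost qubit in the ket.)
1/√2|01001⟩ - 1/√2|11011⟩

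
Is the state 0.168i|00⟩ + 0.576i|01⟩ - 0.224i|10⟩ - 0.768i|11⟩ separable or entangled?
Separable

Writing the state as a|00⟩ + b|01⟩ + c|10⟩ + d|11⟩, it is a product state iff ad − bc = 0.
Here (a, b, c, d) = (0.168i, 0.576i, -0.224i, -0.768i): ad − bc = (0.168i)(-0.768i) − (0.576i)(-0.224i) = 0, so the state is separable.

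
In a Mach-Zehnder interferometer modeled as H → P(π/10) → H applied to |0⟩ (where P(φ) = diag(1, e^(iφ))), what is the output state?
(0.9755 + 0.1545i)|0⟩ + (0.02447 - 0.1545i)|1⟩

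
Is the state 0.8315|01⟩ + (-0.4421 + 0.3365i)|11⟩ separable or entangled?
Separable

Writing the state as a|00⟩ + b|01⟩ + c|10⟩ + d|11⟩, it is a product state iff ad − bc = 0.
Here (a, b, c, d) = (0, 0.8315, 0, (-0.4421 + 0.3365i)): ad − bc = (0)(-0.4421 + 0.3365i) − (0.8315)(0) = 0, so the state is separable.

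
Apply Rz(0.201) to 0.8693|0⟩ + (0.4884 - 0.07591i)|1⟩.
(0.8649 - 0.08722i)|0⟩ + (0.4936 - 0.02653i)|1⟩

Rz(0.201) = [[e^(−iθ/2), 0], [0, e^(iθ/2)]] with e^(±iθ/2) = cos(θ/2) ± i·sin(θ/2); θ = 0.201, cos(θ/2) ≈ 0.994954, sin(θ/2) ≈ 0.100331.
With a = amp(|0⟩) = 0.8693 and b = amp(|1⟩) = (0.4884 - 0.07591i):
new amp(|0⟩) = (0.994954 - 0.100331i)·a = (0.8649 - 0.08722i)
new amp(|1⟩) = (0.994954 + 0.100331i)·b = (0.4936 - 0.02653i)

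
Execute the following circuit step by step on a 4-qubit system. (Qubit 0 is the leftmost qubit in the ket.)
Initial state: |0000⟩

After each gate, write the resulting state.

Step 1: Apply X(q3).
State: |0001⟩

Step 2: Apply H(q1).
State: 1/√2|0001⟩ + 1/√2|0101⟩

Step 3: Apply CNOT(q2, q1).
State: 1/√2|0001⟩ + 1/√2|0101⟩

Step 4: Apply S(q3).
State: (1/√2)i|0001⟩ + (1/√2)i|0101⟩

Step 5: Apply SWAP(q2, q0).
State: (1/√2)i|0001⟩ + (1/√2)i|0101⟩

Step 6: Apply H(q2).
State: (1/2)i|0001⟩ + (1/2)i|0011⟩ + (1/2)i|0101⟩ + (1/2)i|0111⟩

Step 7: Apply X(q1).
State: (1/2)i|0001⟩ + (1/2)i|0011⟩ + (1/2)i|0101⟩ + (1/2)i|0111⟩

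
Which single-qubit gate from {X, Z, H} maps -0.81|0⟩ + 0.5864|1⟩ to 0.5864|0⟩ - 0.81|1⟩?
X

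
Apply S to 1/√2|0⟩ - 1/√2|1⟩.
1/√2|0⟩ - (1/√2)i|1⟩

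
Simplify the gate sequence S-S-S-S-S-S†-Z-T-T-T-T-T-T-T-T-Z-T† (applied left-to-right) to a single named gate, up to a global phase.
T†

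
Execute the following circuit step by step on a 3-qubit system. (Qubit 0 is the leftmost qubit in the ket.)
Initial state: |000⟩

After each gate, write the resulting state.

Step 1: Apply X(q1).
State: |010⟩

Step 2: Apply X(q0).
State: |110⟩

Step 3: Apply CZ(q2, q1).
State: |110⟩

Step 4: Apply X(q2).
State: |111⟩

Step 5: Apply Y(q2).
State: -i|110⟩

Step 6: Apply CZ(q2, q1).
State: -i|110⟩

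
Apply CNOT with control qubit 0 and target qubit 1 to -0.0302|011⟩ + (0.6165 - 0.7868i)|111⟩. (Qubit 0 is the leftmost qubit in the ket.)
-0.0302|011⟩ + (0.6165 - 0.7868i)|101⟩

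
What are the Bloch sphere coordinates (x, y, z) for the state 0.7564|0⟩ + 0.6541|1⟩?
(0.9895, 0, 0.1443)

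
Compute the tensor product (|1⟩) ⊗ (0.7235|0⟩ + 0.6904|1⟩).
0.7235|10⟩ + 0.6904|11⟩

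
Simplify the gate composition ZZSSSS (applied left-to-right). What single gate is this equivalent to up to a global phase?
I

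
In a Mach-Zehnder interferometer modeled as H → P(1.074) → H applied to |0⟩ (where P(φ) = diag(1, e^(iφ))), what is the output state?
(0.7383 + 0.4396i)|0⟩ + (0.2617 - 0.4396i)|1⟩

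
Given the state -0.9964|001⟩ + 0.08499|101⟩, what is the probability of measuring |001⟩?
0.9928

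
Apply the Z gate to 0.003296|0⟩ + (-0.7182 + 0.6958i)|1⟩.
0.003296|0⟩ + (0.7182 - 0.6958i)|1⟩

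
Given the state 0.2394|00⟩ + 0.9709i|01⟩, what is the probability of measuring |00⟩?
0.05731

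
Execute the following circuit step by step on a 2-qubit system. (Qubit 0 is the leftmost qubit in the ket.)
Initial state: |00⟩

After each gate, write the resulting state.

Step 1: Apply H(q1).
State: 1/√2|00⟩ + 1/√2|01⟩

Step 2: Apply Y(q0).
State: (1/√2)i|10⟩ + (1/√2)i|11⟩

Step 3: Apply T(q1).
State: (1/√2)i|10⟩ + (-1/2 + (1/2)i)|11⟩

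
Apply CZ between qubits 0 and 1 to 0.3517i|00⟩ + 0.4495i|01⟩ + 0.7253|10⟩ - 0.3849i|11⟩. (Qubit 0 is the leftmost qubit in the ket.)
0.3517i|00⟩ + 0.4495i|01⟩ + 0.7253|10⟩ + 0.3849i|11⟩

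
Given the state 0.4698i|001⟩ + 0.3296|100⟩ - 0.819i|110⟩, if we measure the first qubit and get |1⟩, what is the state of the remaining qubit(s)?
0.3733|00⟩ - 0.9277i|10⟩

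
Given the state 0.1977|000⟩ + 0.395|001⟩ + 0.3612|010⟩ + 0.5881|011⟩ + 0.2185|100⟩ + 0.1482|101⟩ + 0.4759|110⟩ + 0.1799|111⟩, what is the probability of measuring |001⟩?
0.156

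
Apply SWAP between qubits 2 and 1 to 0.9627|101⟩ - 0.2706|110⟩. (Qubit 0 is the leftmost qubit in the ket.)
-0.2706|101⟩ + 0.9627|110⟩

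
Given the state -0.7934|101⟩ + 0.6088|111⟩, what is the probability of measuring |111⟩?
0.3706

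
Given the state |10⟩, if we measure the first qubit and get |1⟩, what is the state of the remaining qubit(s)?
|0⟩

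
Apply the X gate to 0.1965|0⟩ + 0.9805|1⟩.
0.9805|0⟩ + 0.1965|1⟩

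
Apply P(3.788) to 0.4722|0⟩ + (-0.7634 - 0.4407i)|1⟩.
0.4722|0⟩ + (0.3439 + 0.8116i)|1⟩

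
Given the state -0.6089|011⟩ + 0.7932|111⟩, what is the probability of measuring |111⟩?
0.6292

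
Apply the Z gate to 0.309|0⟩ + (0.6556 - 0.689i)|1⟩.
0.309|0⟩ + (-0.6556 + 0.689i)|1⟩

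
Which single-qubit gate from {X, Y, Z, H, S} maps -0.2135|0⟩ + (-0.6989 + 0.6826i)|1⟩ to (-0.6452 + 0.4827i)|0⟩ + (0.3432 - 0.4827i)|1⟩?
H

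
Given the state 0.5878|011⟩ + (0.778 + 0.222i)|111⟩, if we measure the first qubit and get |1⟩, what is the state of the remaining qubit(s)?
(0.9616 + 0.2744i)|11⟩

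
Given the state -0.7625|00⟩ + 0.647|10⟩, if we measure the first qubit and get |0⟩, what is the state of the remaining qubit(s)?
-|0⟩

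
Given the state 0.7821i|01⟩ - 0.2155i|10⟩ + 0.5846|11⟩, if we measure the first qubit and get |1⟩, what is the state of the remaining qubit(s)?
-0.3459i|0⟩ + 0.9383|1⟩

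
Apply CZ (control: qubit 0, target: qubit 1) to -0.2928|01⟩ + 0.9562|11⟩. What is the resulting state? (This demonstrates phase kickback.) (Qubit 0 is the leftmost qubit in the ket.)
-0.2928|01⟩ - 0.9562|11⟩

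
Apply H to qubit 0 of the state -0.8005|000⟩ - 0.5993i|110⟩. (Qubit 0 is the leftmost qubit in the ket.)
-0.566|000⟩ - 0.4238i|010⟩ - 0.566|100⟩ + 0.4238i|110⟩

H on qubit 0 mixes each pair of kets that differ only in qubit 0: amplitudes (a, b) of (|…0…⟩, |…1…⟩) become ((a + b)/√2, (a − b)/√2). Kets absent from the input have amplitude 0.
(|000⟩, |100⟩): (a, b) = (-0.8005, 0) → (-0.566, -0.566)
(|010⟩, |110⟩): (a, b) = (0, -0.5993i) → (-0.4238i, 0.4238i)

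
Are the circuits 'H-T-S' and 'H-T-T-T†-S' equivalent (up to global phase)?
Yes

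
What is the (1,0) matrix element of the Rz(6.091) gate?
0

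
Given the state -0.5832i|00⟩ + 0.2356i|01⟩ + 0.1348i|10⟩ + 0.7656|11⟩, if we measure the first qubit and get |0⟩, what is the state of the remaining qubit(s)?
-0.9272i|0⟩ + 0.3746i|1⟩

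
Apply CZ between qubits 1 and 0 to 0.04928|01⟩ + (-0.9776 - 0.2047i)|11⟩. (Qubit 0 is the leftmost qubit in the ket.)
0.04928|01⟩ + (0.9776 + 0.2047i)|11⟩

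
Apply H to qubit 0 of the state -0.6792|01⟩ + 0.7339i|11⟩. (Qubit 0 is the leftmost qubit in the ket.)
(-0.4803 + 0.5189i)|01⟩ + (-0.4803 - 0.5189i)|11⟩

H on qubit 0 mixes each pair of kets that differ only in qubit 0: amplitudes (a, b) of (|…0…⟩, |…1…⟩) become ((a + b)/√2, (a − b)/√2). Kets absent from the input have amplitude 0.
(|01⟩, |11⟩): (a, b) = (-0.6792, 0.7339i) → ((-0.4803 + 0.5189i), (-0.4803 - 0.5189i))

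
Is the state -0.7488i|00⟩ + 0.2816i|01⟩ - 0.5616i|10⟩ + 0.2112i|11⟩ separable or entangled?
Separable

Writing the state as a|00⟩ + b|01⟩ + c|10⟩ + d|11⟩, it is a product state iff ad − bc = 0.
Here (a, b, c, d) = (-0.7488i, 0.2816i, -0.5616i, 0.2112i): ad − bc = (-0.7488i)(0.2112i) − (0.2816i)(-0.5616i) = 0, so the state is separable.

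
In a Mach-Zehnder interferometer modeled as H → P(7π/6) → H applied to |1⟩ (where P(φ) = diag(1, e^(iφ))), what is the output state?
(0.933 + 0.25i)|0⟩ + (0.06699 - 0.25i)|1⟩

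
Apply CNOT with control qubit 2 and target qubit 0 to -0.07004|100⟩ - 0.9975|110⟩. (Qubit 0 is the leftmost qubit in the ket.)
-0.07004|100⟩ - 0.9975|110⟩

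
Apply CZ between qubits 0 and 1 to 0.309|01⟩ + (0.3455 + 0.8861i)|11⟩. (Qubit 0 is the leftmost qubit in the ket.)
0.309|01⟩ + (-0.3455 - 0.8861i)|11⟩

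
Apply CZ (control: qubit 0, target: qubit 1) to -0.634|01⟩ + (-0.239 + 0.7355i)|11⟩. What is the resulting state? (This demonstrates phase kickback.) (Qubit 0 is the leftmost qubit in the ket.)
-0.634|01⟩ + (0.239 - 0.7355i)|11⟩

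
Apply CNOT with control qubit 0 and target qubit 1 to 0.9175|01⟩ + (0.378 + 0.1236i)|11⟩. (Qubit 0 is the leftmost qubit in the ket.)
0.9175|01⟩ + (0.378 + 0.1236i)|10⟩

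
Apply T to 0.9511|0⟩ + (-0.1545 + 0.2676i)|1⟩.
0.9511|0⟩ + (-0.2985 + 0.07997i)|1⟩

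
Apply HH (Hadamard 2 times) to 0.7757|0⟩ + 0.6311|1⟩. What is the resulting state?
0.7757|0⟩ + 0.6311|1⟩

H² = I, so an even number of Hadamards cancels: H^2 = I and the state is unchanged.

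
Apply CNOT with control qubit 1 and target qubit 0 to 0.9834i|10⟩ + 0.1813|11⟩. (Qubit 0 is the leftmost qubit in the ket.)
0.1813|01⟩ + 0.9834i|10⟩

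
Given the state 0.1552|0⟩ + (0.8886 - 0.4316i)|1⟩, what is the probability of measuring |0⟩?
0.02409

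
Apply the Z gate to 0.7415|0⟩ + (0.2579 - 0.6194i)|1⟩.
0.7415|0⟩ + (-0.2579 + 0.6194i)|1⟩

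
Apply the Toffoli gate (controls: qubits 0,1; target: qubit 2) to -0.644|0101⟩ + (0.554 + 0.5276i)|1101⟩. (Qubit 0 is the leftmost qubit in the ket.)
-0.644|0101⟩ + (0.554 + 0.5276i)|1111⟩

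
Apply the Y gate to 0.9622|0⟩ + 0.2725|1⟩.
-0.2725i|0⟩ + 0.9622i|1⟩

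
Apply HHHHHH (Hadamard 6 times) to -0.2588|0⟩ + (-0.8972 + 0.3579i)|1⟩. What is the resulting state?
-0.2588|0⟩ + (-0.8972 + 0.3579i)|1⟩

H² = I, so an even number of Hadamards cancels: H^6 = I and the state is unchanged.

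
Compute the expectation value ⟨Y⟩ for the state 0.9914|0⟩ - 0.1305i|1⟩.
-0.2588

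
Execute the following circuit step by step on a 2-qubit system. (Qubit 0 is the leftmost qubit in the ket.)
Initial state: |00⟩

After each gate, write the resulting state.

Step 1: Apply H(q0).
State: 1/√2|00⟩ + 1/√2|10⟩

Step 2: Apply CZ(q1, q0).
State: 1/√2|00⟩ + 1/√2|10⟩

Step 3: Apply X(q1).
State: 1/√2|01⟩ + 1/√2|11⟩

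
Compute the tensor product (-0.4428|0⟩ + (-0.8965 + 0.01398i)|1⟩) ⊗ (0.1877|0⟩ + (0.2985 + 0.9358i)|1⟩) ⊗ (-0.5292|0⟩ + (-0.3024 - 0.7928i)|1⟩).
0.04398|000⟩ + (0.02513 + 0.06589i)|001⟩ + (0.06995 + 0.2193i)|010⟩ + (-0.2885 + 0.2301i)|011⟩ + (0.08905 - 0.001389i)|100⟩ + (0.05297 + 0.1326i)|101⟩ + (0.1485 + 0.4418i)|110⟩ + (-0.5769 + 0.475i)|111⟩

amp(|b₁b₂…⟩) = product of the factor amplitudes for bits b₁, b₂, …; only kets whose every factor amplitude is nonzero survive.
|000⟩: (-0.4428)(0.1877)(-0.5292) = 0.04398
|001⟩: (-0.4428)(0.1877)(-0.3024 - 0.7928i) = (0.02513 + 0.06589i)
|010⟩: (-0.4428)(0.2985 + 0.9358i)(-0.5292) = (0.06995 + 0.2193i)
|011⟩: (-0.4428)(0.2985 + 0.9358i)(-0.3024 - 0.7928i) = (-0.2885 + 0.2301i)
|100⟩: (-0.8965 + 0.01398i)(0.1877)(-0.5292) = (0.08905 - 0.001389i)
|101⟩: (-0.8965 + 0.01398i)(0.1877)(-0.3024 - 0.7928i) = (0.05297 + 0.1326i)
|110⟩: (-0.8965 + 0.01398i)(0.2985 + 0.9358i)(-0.5292) = (0.1485 + 0.4418i)
|111⟩: (-0.8965 + 0.01398i)(0.2985 + 0.9358i)(-0.3024 - 0.7928i) = (-0.5769 + 0.475i)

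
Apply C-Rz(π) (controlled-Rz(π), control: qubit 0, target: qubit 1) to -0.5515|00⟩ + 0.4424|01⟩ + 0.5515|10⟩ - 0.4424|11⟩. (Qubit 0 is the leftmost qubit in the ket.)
-0.5515|00⟩ + 0.4424|01⟩ - 0.5515i|10⟩ - 0.4424i|11⟩

C-Rz(π) leaves the control-|0⟩ kets |00⟩, |01⟩ unchanged and applies Rz(π) to qubit 1 on the control-|1⟩ pair (|10⟩, |11⟩).
Rz(π) = [[e^(−iθ/2), 0], [0, e^(iθ/2)]] with e^(±iθ/2) = cos(θ/2) ± i·sin(θ/2); θ = π, cos(θ/2) ≈ 0, sin(θ/2) ≈ 1.
With a = amp(|10⟩) = 0.5515 and b = amp(|11⟩) = -0.4424:
new amp(|10⟩) = (-i)·a = -0.5515i
new amp(|11⟩) = (i)·b = -0.4424i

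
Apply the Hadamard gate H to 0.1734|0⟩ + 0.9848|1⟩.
0.819|0⟩ - 0.5737|1⟩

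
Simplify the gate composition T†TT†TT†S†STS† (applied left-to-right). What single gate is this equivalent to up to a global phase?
S†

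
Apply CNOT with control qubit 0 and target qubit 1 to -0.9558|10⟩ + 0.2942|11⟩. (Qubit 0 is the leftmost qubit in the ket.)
0.2942|10⟩ - 0.9558|11⟩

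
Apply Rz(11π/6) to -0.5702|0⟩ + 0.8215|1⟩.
(0.5508 + 0.1476i)|0⟩ + (-0.7935 + 0.2126i)|1⟩

Rz(11π/6) = [[e^(−iθ/2), 0], [0, e^(iθ/2)]] with e^(±iθ/2) = cos(θ/2) ± i·sin(θ/2); θ = 11π/6, cos(θ/2) ≈ -0.965926, sin(θ/2) ≈ 0.258819.
With a = amp(|0⟩) = -0.5702 and b = amp(|1⟩) = 0.8215:
new amp(|0⟩) = (-0.965926 - 0.258819i)·a = (0.5508 + 0.1476i)
new amp(|1⟩) = (-0.965926 + 0.258819i)·b = (-0.7935 + 0.2126i)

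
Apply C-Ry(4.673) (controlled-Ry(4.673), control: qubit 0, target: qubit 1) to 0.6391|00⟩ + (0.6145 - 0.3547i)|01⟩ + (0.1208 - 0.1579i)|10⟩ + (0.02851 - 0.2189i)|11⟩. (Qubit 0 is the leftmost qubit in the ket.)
0.6391|00⟩ + (0.6145 - 0.3547i)|01⟩ + (-0.1043 + 0.2672i)|10⟩ + (0.06733 + 0.03788i)|11⟩

C-Ry(4.673) leaves the control-|0⟩ kets |00⟩, |01⟩ unchanged and applies Ry(4.673) to qubit 1 on the control-|1⟩ pair (|10⟩, |11⟩).
Ry(4.673) = [[cos(θ/2), −sin(θ/2)], [sin(θ/2), cos(θ/2)]]; θ = 4.673, cos(θ/2) ≈ -0.693044, sin(θ/2) ≈ 0.720895.
With a = amp(|10⟩) = (0.1208 - 0.1579i) and b = amp(|11⟩) = (0.02851 - 0.2189i):
new amp(|10⟩) = (-0.693044)·a + (-0.720895)·b = (-0.1043 + 0.2672i)
new amp(|11⟩) = (0.720895)·a + (-0.693044)·b = (0.06733 + 0.03788i)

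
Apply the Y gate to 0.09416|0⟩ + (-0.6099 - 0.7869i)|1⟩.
(-0.7869 + 0.6099i)|0⟩ + 0.09416i|1⟩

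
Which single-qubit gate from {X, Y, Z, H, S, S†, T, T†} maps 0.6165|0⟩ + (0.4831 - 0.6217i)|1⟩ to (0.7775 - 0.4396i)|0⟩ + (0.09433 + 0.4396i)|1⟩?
H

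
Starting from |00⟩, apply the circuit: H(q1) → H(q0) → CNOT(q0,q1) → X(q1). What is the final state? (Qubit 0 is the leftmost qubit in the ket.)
1/2|00⟩ + 1/2|01⟩ + 1/2|10⟩ + 1/2|11⟩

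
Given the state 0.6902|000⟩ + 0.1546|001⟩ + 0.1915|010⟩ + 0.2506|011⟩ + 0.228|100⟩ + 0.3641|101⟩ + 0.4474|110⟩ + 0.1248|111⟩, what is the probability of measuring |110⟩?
0.2002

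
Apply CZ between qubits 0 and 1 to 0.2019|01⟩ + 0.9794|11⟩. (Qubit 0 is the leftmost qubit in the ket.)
0.2019|01⟩ - 0.9794|11⟩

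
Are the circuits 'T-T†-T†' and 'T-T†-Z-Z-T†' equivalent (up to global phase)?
Yes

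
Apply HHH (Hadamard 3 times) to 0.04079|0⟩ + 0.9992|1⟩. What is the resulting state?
0.7354|0⟩ - 0.6777|1⟩

H² = I, so H^3 = H: a single Hadamard. With (a, b) = (0.04079, 0.9992), H gives ((a + b)/√2, (a − b)/√2) = (0.7354, -0.6777).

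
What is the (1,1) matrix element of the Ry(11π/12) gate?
0.1305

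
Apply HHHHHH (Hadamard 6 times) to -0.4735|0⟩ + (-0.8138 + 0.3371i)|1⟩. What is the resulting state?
-0.4735|0⟩ + (-0.8138 + 0.3371i)|1⟩

H² = I, so an even number of Hadamards cancels: H^6 = I and the state is unchanged.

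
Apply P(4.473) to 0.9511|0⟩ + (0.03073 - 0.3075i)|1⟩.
0.9511|0⟩ + (-0.306 + 0.04306i)|1⟩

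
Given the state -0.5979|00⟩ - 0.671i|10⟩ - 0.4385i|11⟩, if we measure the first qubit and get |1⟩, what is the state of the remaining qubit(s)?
-0.8371i|0⟩ - 0.547i|1⟩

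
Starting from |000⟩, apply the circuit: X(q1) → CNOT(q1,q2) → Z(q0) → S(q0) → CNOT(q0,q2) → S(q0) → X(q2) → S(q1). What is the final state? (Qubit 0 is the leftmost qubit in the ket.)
i|010⟩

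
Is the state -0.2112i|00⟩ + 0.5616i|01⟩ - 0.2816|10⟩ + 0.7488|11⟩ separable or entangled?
Separable

Writing the state as a|00⟩ + b|01⟩ + c|10⟩ + d|11⟩, it is a product state iff ad − bc = 0.
Here (a, b, c, d) = (-0.2112i, 0.5616i, -0.2816, 0.7488): ad − bc = (-0.2112i)(0.7488) − (0.5616i)(-0.2816) = 0, so the state is separable.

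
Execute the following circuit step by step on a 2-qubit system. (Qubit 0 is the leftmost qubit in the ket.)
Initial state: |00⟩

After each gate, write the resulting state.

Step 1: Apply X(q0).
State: |10⟩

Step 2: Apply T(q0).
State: (1/√2 + (1/√2)i)|10⟩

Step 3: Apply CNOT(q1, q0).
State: (1/√2 + (1/√2)i)|10⟩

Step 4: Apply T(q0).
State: i|10⟩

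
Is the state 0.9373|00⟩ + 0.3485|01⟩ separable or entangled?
Separable

Writing the state as a|00⟩ + b|01⟩ + c|10⟩ + d|11⟩, it is a product state iff ad − bc = 0.
Here (a, b, c, d) = (0.9373, 0.3485, 0, 0): ad − bc = (0.9373)(0) − (0.3485)(0) = 0, so the state is separable.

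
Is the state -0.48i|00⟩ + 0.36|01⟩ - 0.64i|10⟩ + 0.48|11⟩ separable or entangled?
Separable

Writing the state as a|00⟩ + b|01⟩ + c|10⟩ + d|11⟩, it is a product state iff ad − bc = 0.
Here (a, b, c, d) = (-0.48i, 0.36, -0.64i, 0.48): ad − bc = (-0.48i)(0.48) − (0.36)(-0.64i) = 0, so the state is separable.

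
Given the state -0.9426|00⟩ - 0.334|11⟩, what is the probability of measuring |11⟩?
0.1116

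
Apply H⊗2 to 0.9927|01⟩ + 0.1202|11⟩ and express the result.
0.5565|00⟩ - 0.5565|01⟩ + 0.4363|10⟩ - 0.4363|11⟩

H⊗2 gives amp(|y⟩) = (1/2) Σ_x (−1)^(x·y) amp(|x⟩), where x·y is the number of positions in which both x and y have a 1.
|00⟩: (0.9927 + 0.1202)/2 = 0.5565
|01⟩: (-0.9927 - 0.1202)/2 = -0.5565
|10⟩: (0.9927 - 0.1202)/2 = 0.4363
|11⟩: (-0.9927 + 0.1202)/2 = -0.4363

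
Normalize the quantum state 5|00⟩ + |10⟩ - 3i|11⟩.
0.8452|00⟩ + 0.169|10⟩ - 0.5071i|11⟩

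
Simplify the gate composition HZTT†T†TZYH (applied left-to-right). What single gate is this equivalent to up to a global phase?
Y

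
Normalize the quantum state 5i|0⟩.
i|0⟩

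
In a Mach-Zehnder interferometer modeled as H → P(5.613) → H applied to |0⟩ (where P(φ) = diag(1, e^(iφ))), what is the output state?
(0.8919 - 0.3106i)|0⟩ + (0.1081 + 0.3106i)|1⟩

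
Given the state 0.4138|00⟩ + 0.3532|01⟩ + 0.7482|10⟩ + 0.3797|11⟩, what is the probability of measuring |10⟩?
0.5598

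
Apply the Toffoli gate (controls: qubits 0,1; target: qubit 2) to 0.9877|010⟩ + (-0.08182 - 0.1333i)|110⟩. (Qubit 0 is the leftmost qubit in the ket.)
0.9877|010⟩ + (-0.08182 - 0.1333i)|111⟩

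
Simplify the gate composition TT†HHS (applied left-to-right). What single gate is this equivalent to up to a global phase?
S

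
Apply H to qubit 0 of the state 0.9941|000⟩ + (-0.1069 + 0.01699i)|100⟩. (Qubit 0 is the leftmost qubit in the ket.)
(0.6273 + 0.01201i)|000⟩ + (0.7785 - 0.01201i)|100⟩

H on qubit 0 mixes each pair of kets that differ only in qubit 0: amplitudes (a, b) of (|…0…⟩, |…1…⟩) become ((a + b)/√2, (a − b)/√2). Kets absent from the input have amplitude 0.
(|000⟩, |100⟩): (a, b) = (0.9941, (-0.1069 + 0.01699i)) → ((0.6273 + 0.01201i), (0.7785 - 0.01201i))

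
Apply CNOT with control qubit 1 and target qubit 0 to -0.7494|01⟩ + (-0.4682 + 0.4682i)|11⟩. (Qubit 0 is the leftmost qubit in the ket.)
(-0.4682 + 0.4682i)|01⟩ - 0.7494|11⟩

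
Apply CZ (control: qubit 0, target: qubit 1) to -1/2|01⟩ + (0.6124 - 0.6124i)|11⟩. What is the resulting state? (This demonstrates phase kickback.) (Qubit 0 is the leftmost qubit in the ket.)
-1/2|01⟩ + (-0.6124 + 0.6124i)|11⟩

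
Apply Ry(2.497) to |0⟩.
0.3167|0⟩ + 0.9485|1⟩

Ry(2.497) = [[cos(θ/2), −sin(θ/2)], [sin(θ/2), cos(θ/2)]]; θ = 2.497, cos(θ/2) ≈ 0.316745, sin(θ/2) ≈ 0.948511.
With a = amp(|0⟩) = 1 and b = amp(|1⟩) = 0:
new amp(|0⟩) = (0.316745)·a + (-0.948511)·b = 0.3167
new amp(|1⟩) = (0.948511)·a + (0.316745)·b = 0.9485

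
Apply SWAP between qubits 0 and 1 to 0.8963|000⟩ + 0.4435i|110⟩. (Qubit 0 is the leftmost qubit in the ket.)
0.8963|000⟩ + 0.4435i|110⟩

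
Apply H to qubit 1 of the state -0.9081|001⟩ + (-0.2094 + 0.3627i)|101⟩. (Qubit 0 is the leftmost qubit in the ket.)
-0.6421|001⟩ - 0.6421|011⟩ + (-0.1481 + 0.2565i)|101⟩ + (-0.1481 + 0.2565i)|111⟩

H on qubit 1 mixes each pair of kets that differ only in qubit 1: amplitudes (a, b) of (|…0…⟩, |…1…⟩) become ((a + b)/√2, (a − b)/√2). Kets absent from the input have amplitude 0.
(|001⟩, |011⟩): (a, b) = (-0.9081, 0) → (-0.6421, -0.6421)
(|101⟩, |111⟩): (a, b) = ((-0.2094 + 0.3627i), 0) → ((-0.1481 + 0.2565i), (-0.1481 + 0.2565i))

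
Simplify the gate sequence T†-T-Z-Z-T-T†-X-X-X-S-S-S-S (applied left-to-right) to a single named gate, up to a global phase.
X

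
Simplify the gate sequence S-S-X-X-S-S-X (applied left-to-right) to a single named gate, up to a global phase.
X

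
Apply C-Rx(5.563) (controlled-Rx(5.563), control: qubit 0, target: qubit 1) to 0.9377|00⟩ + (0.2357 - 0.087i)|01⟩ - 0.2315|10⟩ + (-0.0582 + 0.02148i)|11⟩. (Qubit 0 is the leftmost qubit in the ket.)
0.9377|00⟩ + (0.2357 - 0.087i)|01⟩ + (0.2242 + 0.02051i)|10⟩ + (0.05447 + 0.06147i)|11⟩

C-Rx(5.563) leaves the control-|0⟩ kets |00⟩, |01⟩ unchanged and applies Rx(5.563) to qubit 1 on the control-|1⟩ pair (|10⟩, |11⟩).
Rx(5.563) = [[cos(θ/2), −i·sin(θ/2)], [−i·sin(θ/2), cos(θ/2)]]; θ = 5.563, cos(θ/2) ≈ -0.935864, sin(θ/2) ≈ 0.352361.
With a = amp(|10⟩) = -0.2315 and b = amp(|11⟩) = (-0.0582 + 0.02148i):
new amp(|10⟩) = (-0.935864)·a + (-0.352361i)·b = (0.2242 + 0.02051i)
new amp(|11⟩) = (-0.352361i)·a + (-0.935864)·b = (0.05447 + 0.06147i)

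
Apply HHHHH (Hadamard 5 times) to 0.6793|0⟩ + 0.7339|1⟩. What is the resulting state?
0.9993|0⟩ - 0.03861|1⟩

H² = I, so H^5 = H: a single Hadamard. With (a, b) = (0.6793, 0.7339), H gives ((a + b)/√2, (a − b)/√2) = (0.9993, -0.03861).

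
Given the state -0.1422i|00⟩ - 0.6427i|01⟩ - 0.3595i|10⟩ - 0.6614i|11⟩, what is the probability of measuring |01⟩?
0.4131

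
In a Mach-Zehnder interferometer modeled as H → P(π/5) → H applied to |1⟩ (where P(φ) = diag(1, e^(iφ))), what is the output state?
(0.09549 - 0.2939i)|0⟩ + (0.9045 + 0.2939i)|1⟩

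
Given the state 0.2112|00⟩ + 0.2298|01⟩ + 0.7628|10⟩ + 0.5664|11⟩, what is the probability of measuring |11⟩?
0.3208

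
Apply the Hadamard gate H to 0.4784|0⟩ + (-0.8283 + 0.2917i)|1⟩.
(-0.2474 + 0.2063i)|0⟩ + (0.924 - 0.2063i)|1⟩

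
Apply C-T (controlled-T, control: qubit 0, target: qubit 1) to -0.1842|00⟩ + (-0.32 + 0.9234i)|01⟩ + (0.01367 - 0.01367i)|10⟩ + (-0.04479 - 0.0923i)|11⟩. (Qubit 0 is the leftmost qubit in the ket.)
-0.1842|00⟩ + (-0.32 + 0.9234i)|01⟩ + (0.01367 - 0.01367i)|10⟩ + (0.03359 - 0.09694i)|11⟩

C-T leaves the control-|0⟩ kets |00⟩, |01⟩ unchanged and applies T to qubit 1 on the control-|1⟩ pair (|10⟩, |11⟩).
T = [[1, 0], [0, (1/√2 + (1/√2)i)]].
With a = amp(|10⟩) = (0.01367 - 0.01367i) and b = amp(|11⟩) = (-0.04479 - 0.0923i):
new amp(|10⟩) = (1)·a = (0.01367 - 0.01367i)
new amp(|11⟩) = (1/√2 + (1/√2)i)·b = (0.03359 - 0.09694i)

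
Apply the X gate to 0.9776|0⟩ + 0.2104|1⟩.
0.2104|0⟩ + 0.9776|1⟩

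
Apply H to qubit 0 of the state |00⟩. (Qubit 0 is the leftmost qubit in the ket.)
1/√2|00⟩ + 1/√2|10⟩

H on qubit 0 mixes each pair of kets that differ only in qubit 0: amplitudes (a, b) of (|…0…⟩, |…1…⟩) become ((a + b)/√2, (a − b)/√2). Kets absent from the input have amplitude 0.
(|00⟩, |10⟩): (a, b) = (1, 0) → (1/√2, 1/√2)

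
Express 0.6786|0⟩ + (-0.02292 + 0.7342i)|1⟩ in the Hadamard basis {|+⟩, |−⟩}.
(0.4636 + 0.5192i)|+⟩ + (0.496 - 0.5192i)|−⟩

With |ψ⟩ = α|0⟩ + β|1⟩, the Hadamard-basis coefficients are ⟨+|ψ⟩ = (α + β)/√2 and ⟨−|ψ⟩ = (α − β)/√2.
Here α = 0.6786, β = (-0.02292 + 0.7342i): (α + β)/√2 = (0.4636 + 0.5192i), (α − β)/√2 = (0.496 - 0.5192i).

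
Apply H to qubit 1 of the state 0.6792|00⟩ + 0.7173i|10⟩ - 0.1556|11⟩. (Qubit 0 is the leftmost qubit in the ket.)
0.4803|00⟩ + 0.4803|01⟩ + (-0.11 + 0.5072i)|10⟩ + (0.11 + 0.5072i)|11⟩

H on qubit 1 mixes each pair of kets that differ only in qubit 1: amplitudes (a, b) of (|…0…⟩, |…1…⟩) become ((a + b)/√2, (a − b)/√2). Kets absent from the input have amplitude 0.
(|00⟩, |01⟩): (a, b) = (0.6792, 0) → (0.4803, 0.4803)
(|10⟩, |11⟩): (a, b) = (0.7173i, -0.1556) → ((-0.11 + 0.5072i), (0.11 + 0.5072i))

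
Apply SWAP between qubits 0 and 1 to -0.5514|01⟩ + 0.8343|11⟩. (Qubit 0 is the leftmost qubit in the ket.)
-0.5514|10⟩ + 0.8343|11⟩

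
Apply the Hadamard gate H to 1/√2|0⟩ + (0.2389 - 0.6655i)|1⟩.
(0.6689 - 0.4706i)|0⟩ + (0.3311 + 0.4706i)|1⟩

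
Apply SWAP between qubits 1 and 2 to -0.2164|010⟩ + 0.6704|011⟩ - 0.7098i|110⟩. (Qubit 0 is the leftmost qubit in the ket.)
-0.2164|001⟩ + 0.6704|011⟩ - 0.7098i|101⟩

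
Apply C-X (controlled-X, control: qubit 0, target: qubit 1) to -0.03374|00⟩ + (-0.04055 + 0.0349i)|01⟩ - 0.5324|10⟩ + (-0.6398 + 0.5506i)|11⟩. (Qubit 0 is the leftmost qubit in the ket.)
-0.03374|00⟩ + (-0.04055 + 0.0349i)|01⟩ + (-0.6398 + 0.5506i)|10⟩ - 0.5324|11⟩

C-X leaves the control-|0⟩ kets |00⟩, |01⟩ unchanged and applies X to qubit 1 on the control-|1⟩ pair (|10⟩, |11⟩).
X = [[0, 1], [1, 0]].
With a = amp(|10⟩) = -0.5324 and b = amp(|11⟩) = (-0.6398 + 0.5506i):
new amp(|10⟩) = (1)·b = (-0.6398 + 0.5506i)
new amp(|11⟩) = (1)·a = -0.5324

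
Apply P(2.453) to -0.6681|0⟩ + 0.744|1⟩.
-0.6681|0⟩ + (-0.5745 + 0.4728i)|1⟩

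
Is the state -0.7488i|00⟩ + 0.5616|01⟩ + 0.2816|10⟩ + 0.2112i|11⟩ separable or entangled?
Separable

Writing the state as a|00⟩ + b|01⟩ + c|10⟩ + d|11⟩, it is a product state iff ad − bc = 0.
Here (a, b, c, d) = (-0.7488i, 0.5616, 0.2816, 0.2112i): ad − bc = (-0.7488i)(0.2112i) − (0.5616)(0.2816) = 0, so the state is separable.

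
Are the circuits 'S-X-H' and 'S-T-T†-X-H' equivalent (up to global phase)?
Yes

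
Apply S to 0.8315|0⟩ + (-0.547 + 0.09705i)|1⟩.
0.8315|0⟩ + (-0.09705 - 0.547i)|1⟩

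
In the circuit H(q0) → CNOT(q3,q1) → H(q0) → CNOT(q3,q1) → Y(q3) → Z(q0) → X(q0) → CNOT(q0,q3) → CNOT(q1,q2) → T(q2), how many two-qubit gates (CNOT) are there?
4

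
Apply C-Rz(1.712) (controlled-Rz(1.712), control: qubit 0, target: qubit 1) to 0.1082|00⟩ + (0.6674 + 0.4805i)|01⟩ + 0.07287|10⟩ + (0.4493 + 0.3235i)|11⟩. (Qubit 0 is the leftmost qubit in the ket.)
0.1082|00⟩ + (0.6674 + 0.4805i)|01⟩ + (0.04776 - 0.05503i)|10⟩ + (0.05018 + 0.5514i)|11⟩

C-Rz(1.712) leaves the control-|0⟩ kets |00⟩, |01⟩ unchanged and applies Rz(1.712) to qubit 1 on the control-|1⟩ pair (|10⟩, |11⟩).
Rz(1.712) = [[e^(−iθ/2), 0], [0, e^(iθ/2)]] with e^(±iθ/2) = cos(θ/2) ± i·sin(θ/2); θ = 1.712, cos(θ/2) ≈ 0.655464, sin(θ/2) ≈ 0.755227.
With a = amp(|10⟩) = 0.07287 and b = amp(|11⟩) = (0.4493 + 0.3235i):
new amp(|10⟩) = (0.655464 - 0.755227i)·a = (0.04776 - 0.05503i)
new amp(|11⟩) = (0.655464 + 0.755227i)·b = (0.05018 + 0.5514i)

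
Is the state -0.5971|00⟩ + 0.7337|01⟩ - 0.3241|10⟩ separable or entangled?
Entangled

Writing the state as a|00⟩ + b|01⟩ + c|10⟩ + d|11⟩, it is a product state iff ad − bc = 0.
Here (a, b, c, d) = (-0.5971, 0.7337, -0.3241, 0): ad − bc = (-0.5971)(0) − (0.7337)(-0.3241) = 0.2378 ≠ 0, so the state is entangled.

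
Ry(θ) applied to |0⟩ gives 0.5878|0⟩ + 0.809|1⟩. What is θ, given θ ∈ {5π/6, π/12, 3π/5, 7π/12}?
3π/5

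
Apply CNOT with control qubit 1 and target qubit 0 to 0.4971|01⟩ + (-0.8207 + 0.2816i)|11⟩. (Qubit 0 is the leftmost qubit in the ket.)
(-0.8207 + 0.2816i)|01⟩ + 0.4971|11⟩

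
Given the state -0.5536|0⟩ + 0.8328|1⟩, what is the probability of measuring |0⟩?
0.3065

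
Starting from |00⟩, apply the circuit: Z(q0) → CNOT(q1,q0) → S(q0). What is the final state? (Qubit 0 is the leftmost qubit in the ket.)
|00⟩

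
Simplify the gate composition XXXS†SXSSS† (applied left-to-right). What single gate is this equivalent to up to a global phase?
S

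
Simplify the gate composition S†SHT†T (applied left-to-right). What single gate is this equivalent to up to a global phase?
H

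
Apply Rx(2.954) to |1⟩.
-0.9956i|0⟩ + 0.09366|1⟩

Rx(2.954) = [[cos(θ/2), −i·sin(θ/2)], [−i·sin(θ/2), cos(θ/2)]]; θ = 2.954, cos(θ/2) ≈ 0.0936589, sin(θ/2) ≈ 0.995604.
With a = amp(|0⟩) = 0 and b = amp(|1⟩) = 1:
new amp(|0⟩) = (0.0936589)·a + (-0.995604i)·b = -0.9956i
new amp(|1⟩) = (-0.995604i)·a + (0.0936589)·b = 0.09366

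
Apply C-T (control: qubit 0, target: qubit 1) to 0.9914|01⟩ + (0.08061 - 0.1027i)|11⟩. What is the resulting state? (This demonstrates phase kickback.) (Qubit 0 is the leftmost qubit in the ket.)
0.9914|01⟩ + (0.1296 - 0.01562i)|11⟩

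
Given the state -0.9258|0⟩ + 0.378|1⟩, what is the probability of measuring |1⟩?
0.1429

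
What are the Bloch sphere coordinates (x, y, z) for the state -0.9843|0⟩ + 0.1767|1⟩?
(-0.3479, 0, 0.9376)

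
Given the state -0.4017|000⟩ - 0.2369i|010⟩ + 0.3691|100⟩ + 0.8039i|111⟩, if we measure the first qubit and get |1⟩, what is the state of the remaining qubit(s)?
0.4173|00⟩ + 0.9088i|11⟩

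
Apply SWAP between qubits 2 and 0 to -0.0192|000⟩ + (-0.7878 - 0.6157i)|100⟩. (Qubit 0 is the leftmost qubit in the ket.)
-0.0192|000⟩ + (-0.7878 - 0.6157i)|001⟩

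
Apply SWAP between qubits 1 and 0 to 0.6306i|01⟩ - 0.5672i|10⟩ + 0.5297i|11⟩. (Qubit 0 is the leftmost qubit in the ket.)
-0.5672i|01⟩ + 0.6306i|10⟩ + 0.5297i|11⟩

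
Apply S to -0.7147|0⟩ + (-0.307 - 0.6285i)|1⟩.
-0.7147|0⟩ + (0.6285 - 0.307i)|1⟩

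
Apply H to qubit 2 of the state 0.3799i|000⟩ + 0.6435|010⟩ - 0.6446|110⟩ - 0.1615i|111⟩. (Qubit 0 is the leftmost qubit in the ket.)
0.2686i|000⟩ + 0.2686i|001⟩ + 0.455|010⟩ + 0.455|011⟩ + (-0.4558 - 0.1142i)|110⟩ + (-0.4558 + 0.1142i)|111⟩

H on qubit 2 mixes each pair of kets that differ only in qubit 2: amplitudes (a, b) of (|…0…⟩, |…1…⟩) become ((a + b)/√2, (a − b)/√2). Kets absent from the input have amplitude 0.
(|000⟩, |001⟩): (a, b) = (0.3799i, 0) → (0.2686i, 0.2686i)
(|010⟩, |011⟩): (a, b) = (0.6435, 0) → (0.455, 0.455)
(|110⟩, |111⟩): (a, b) = (-0.6446, -0.1615i) → ((-0.4558 - 0.1142i), (-0.4558 + 0.1142i))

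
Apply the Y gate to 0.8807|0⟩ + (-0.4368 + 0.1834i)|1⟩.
(0.1834 + 0.4368i)|0⟩ + 0.8807i|1⟩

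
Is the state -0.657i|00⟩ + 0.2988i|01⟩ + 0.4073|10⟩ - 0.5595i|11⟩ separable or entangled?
Entangled

Writing the state as a|00⟩ + b|01⟩ + c|10⟩ + d|11⟩, it is a product state iff ad − bc = 0.
Here (a, b, c, d) = (-0.657i, 0.2988i, 0.4073, -0.5595i): ad − bc = (-0.657i)(-0.5595i) − (0.2988i)(0.4073) = (-0.3676 - 0.1217i) ≠ 0, so the state is entangled.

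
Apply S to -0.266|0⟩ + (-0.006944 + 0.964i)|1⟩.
-0.266|0⟩ + (-0.964 - 0.006944i)|1⟩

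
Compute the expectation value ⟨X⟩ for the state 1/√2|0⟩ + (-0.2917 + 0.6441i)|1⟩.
-0.4125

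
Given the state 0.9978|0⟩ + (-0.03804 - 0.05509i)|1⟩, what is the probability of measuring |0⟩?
0.9956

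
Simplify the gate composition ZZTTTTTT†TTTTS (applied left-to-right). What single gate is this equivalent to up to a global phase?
S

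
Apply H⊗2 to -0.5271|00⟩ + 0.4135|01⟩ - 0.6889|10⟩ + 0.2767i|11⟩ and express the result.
(-0.4013 + 0.1384i)|00⟩ + (-0.8148 - 0.1384i)|01⟩ + (0.2877 - 0.1384i)|10⟩ + (-0.1259 + 0.1384i)|11⟩

H⊗2 gives amp(|y⟩) = (1/2) Σ_x (−1)^(x·y) amp(|x⟩), where x·y is the number of positions in which both x and y have a 1.
|00⟩: (-0.5271 + 0.4135 - 0.6889 + 0.2767i)/2 = (-0.4013 + 0.1384i)
|01⟩: (-0.5271 - 0.4135 - 0.6889 - 0.2767i)/2 = (-0.8148 - 0.1384i)
|10⟩: (-0.5271 + 0.4135 + 0.6889 - 0.2767i)/2 = (0.2877 - 0.1384i)
|11⟩: (-0.5271 - 0.4135 + 0.6889 + 0.2767i)/2 = (-0.1259 + 0.1384i)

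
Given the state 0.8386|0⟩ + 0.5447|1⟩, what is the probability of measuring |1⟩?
0.2967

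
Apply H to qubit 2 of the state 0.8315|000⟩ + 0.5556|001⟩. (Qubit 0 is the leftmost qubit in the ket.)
0.9808|000⟩ + 0.1951|001⟩

H on qubit 2 mixes each pair of kets that differ only in qubit 2: amplitudes (a, b) of (|…0…⟩, |…1…⟩) become ((a + b)/√2, (a − b)/√2). Kets absent from the input have amplitude 0.
(|000⟩, |001⟩): (a, b) = (0.8315, 0.5556) → (0.9808, 0.1951)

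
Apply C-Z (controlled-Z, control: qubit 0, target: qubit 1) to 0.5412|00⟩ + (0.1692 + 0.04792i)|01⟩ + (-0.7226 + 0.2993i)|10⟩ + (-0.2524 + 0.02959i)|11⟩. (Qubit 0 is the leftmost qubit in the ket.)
0.5412|00⟩ + (0.1692 + 0.04792i)|01⟩ + (-0.7226 + 0.2993i)|10⟩ + (0.2524 - 0.02959i)|11⟩

C-Z leaves the control-|0⟩ kets |00⟩, |01⟩ unchanged and applies Z to qubit 1 on the control-|1⟩ pair (|10⟩, |11⟩).
Z = [[1, 0], [0, -1]].
With a = amp(|10⟩) = (-0.7226 + 0.2993i) and b = amp(|11⟩) = (-0.2524 + 0.02959i):
new amp(|10⟩) = (1)·a = (-0.7226 + 0.2993i)
new amp(|11⟩) = (-1)·b = (0.2524 - 0.02959i)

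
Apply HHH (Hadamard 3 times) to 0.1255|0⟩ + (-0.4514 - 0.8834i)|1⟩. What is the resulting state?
(-0.2304 - 0.6247i)|0⟩ + (0.4079 + 0.6247i)|1⟩

H² = I, so H^3 = H: a single Hadamard. With (a, b) = (0.1255, (-0.4514 - 0.8834i)), H gives ((a + b)/√2, (a − b)/√2) = ((-0.2304 - 0.6247i), (0.4079 + 0.6247i)).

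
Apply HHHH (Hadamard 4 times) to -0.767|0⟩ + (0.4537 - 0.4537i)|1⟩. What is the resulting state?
-0.767|0⟩ + (0.4537 - 0.4537i)|1⟩

H² = I, so an even number of Hadamards cancels: H^4 = I and the state is unchanged.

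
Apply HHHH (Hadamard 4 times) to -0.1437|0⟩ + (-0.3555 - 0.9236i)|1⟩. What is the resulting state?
-0.1437|0⟩ + (-0.3555 - 0.9236i)|1⟩

H² = I, so an even number of Hadamards cancels: H^4 = I and the state is unchanged.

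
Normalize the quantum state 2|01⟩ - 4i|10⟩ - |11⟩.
0.4364|01⟩ - 0.8729i|10⟩ - 0.2182|11⟩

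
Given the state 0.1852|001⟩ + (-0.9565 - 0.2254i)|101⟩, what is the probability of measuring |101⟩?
0.9657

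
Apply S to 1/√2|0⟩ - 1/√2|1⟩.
1/√2|0⟩ - (1/√2)i|1⟩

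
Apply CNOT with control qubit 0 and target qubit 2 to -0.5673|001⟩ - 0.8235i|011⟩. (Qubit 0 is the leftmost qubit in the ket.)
-0.5673|001⟩ - 0.8235i|011⟩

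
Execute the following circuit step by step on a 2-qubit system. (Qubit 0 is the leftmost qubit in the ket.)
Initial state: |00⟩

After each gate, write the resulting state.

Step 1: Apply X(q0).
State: |10⟩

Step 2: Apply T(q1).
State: |10⟩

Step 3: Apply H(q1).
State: 1/√2|10⟩ + 1/√2|11⟩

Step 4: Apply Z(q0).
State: -1/√2|10⟩ - 1/√2|11⟩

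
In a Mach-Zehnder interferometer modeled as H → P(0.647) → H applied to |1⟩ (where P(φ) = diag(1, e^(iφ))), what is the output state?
(0.1011 - 0.3014i)|0⟩ + (0.8989 + 0.3014i)|1⟩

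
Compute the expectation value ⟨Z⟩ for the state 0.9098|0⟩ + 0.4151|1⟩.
0.6554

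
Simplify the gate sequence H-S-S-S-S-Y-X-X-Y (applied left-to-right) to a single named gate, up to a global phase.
H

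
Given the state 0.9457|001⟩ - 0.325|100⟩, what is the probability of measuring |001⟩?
0.8943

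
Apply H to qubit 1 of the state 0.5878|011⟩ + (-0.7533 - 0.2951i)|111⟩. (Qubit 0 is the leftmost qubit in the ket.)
0.4156|001⟩ - 0.4156|011⟩ + (-0.5327 - 0.2087i)|101⟩ + (0.5327 + 0.2087i)|111⟩

H on qubit 1 mixes each pair of kets that differ only in qubit 1: amplitudes (a, b) of (|…0…⟩, |…1…⟩) become ((a + b)/√2, (a − b)/√2). Kets absent from the input have amplitude 0.
(|001⟩, |011⟩): (a, b) = (0, 0.5878) → (0.4156, -0.4156)
(|101⟩, |111⟩): (a, b) = (0, (-0.7533 - 0.2951i)) → ((-0.5327 - 0.2087i), (0.5327 + 0.2087i))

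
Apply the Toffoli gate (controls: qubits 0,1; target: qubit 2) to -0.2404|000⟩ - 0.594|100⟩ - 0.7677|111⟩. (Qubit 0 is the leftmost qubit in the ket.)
-0.2404|000⟩ - 0.594|100⟩ - 0.7677|110⟩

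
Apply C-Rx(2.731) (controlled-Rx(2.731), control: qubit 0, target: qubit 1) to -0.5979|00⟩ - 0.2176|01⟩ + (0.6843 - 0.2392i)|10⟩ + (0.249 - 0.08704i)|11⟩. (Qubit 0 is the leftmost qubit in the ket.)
-0.5979|00⟩ - 0.2176|01⟩ + (0.05429 - 0.2925i)|10⟩ + (-0.1834 - 0.6877i)|11⟩

C-Rx(2.731) leaves the control-|0⟩ kets |00⟩, |01⟩ unchanged and applies Rx(2.731) to qubit 1 on the control-|1⟩ pair (|10⟩, |11⟩).
Rx(2.731) = [[cos(θ/2), −i·sin(θ/2)], [−i·sin(θ/2), cos(θ/2)]]; θ = 2.731, cos(θ/2) ≈ 0.203857, sin(θ/2) ≈ 0.979001.
With a = amp(|10⟩) = (0.6843 - 0.2392i) and b = amp(|11⟩) = (0.249 - 0.08704i):
new amp(|10⟩) = (0.203857)·a + (-0.979001i)·b = (0.05429 - 0.2925i)
new amp(|11⟩) = (-0.979001i)·a + (0.203857)·b = (-0.1834 - 0.6877i)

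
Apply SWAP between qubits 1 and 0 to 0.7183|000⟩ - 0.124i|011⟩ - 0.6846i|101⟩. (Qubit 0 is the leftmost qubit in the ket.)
0.7183|000⟩ - 0.6846i|011⟩ - 0.124i|101⟩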